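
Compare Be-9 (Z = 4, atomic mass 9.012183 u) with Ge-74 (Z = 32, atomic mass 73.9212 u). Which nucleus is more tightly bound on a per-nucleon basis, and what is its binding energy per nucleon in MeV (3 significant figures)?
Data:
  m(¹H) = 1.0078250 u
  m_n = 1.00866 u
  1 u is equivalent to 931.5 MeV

Ge-74; 8.72 MeV/nucleon

Be-9: Σm = 4(1.0078250) + 5(1.00866) = 9.0746000 u; Δm = 0.0624170 u; E_B = 58.141 MeV; E_B/A = 6.460 MeV
Ge-74: Σm = 32(1.0078250) + 42(1.00866) = 74.6141200 u; Δm = 0.6929200 u; E_B = 645.45 MeV; E_B/A = 8.722 MeV
Ge-74 has the higher binding energy per nucleon, so it is the more tightly bound nucleus.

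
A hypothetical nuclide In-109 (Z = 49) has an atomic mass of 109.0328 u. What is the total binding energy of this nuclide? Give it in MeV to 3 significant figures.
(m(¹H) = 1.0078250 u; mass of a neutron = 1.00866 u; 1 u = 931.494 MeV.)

811 MeV

The nucleus contains 49 protons and 109 − 49 = 60 neutrons.
Σm = 49·m(¹H) + 60·m_n = 49.3834250 + 60.51960 = 109.9030250 u
The mass defect is 109.9030250 − 109.0328 = 0.8702250 u.
Converting to energy: 0.8702250 u × 931.494 MeV/u = 810.609 MeV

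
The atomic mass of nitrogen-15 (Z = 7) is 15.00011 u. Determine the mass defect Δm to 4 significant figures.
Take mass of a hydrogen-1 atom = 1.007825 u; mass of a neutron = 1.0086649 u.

Σm = 7·m(¹H) + 8·m_n = 7.054775 + 8.0693192 = 15.1240942 u
The mass defect is 15.1240942 − 15.00011 = 0.1239842 u.

0.1240 u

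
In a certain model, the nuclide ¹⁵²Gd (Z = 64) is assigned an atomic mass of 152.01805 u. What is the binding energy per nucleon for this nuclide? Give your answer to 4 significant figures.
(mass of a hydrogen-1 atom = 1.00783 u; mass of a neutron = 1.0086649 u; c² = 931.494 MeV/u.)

7.633 MeV/nucleon

Z = 64, so N = A − Z = 152 − 64 = 88.
Mass of separated nucleons = 64(1.00783) + 88(1.0086649) = 64.50112 + 88.7625112 = 153.2636312 u
Δm = 153.2636312 − 152.01805 = 1.2455812 u
E_B = 1.2455812 × 931.494 = 1160.25 MeV
Dividing by A = 152 gives 7.633 MeV per nucleon.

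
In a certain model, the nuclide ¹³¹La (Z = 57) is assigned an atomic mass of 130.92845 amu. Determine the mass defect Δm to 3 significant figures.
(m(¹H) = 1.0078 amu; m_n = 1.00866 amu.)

1.16 amu

Σm = 57·m(¹H) + 74·m_n = 57.4446 + 74.64084 = 132.08544 amu
Δm = 132.08544 − 130.92845 = 1.15699 amu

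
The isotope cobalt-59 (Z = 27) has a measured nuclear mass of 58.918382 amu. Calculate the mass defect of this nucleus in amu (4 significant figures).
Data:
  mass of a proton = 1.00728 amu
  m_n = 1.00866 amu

Total constituent mass: 27 × 1.00728 + 32 × 1.00866 = 59.47368 amu
Mass defect Δm = 59.47368 − 58.918382 = 0.555298 amu

0.5553 amu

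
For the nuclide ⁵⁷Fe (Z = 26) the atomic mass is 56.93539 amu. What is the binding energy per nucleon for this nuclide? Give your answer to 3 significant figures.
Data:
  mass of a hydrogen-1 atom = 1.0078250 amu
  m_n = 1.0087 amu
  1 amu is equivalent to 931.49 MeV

8.79 MeV/nucleon

Z = 26, so N = A − Z = 57 − 26 = 31.
Mass of separated nucleons = 26(1.0078250) + 31(1.0087) = 26.2034500 + 31.2697 = 57.4731500 amu
The mass defect is 57.4731500 − 56.93539 = 0.5377600 amu.
E_B = 0.5377600 × 931.49 = 500.918 MeV
Dividing by A = 57 gives 8.788 MeV per nucleon.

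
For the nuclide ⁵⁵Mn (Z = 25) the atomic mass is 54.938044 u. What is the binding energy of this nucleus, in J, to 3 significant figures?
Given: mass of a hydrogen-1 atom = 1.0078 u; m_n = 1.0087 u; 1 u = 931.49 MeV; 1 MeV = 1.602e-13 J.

Z = 25, so N = A − Z = 55 − 25 = 30.
Total constituent mass: 25 × 1.0078 + 30 × 1.0087 = 55.4560 u
Mass defect Δm = 55.4560 − 54.938044 = 0.517956 u
E_B = 0.517956 × 931.49 = 482.471 MeV
In joules: 482.471 MeV × 1.602e-13 J/MeV = 7.7292e-11 J

7.73e-11 J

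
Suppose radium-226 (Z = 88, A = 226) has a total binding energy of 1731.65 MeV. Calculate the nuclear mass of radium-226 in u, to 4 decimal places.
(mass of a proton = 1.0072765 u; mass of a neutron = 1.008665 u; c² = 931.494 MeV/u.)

225.9771 u

Mass defect = 1731.65 MeV / (931.494 MeV/u) = 1.859003 u
Constituent mass = 88(1.0072765) + 138(1.008665) = 227.8361020 u
Nuclear mass = 227.8361020 − 1.859003 = 225.9770990 u ≈ 225.9771 u (to 4 decimal places)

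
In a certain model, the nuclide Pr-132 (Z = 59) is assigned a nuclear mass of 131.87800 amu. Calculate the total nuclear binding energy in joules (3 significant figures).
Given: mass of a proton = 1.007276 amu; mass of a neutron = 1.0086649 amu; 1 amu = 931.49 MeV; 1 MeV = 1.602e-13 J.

Z = 59, so N = A − Z = 132 − 59 = 73.
Σm = 59·m_p + 73·m_n = 59.429284 + 73.6325377 = 133.0618217 amu
The mass defect is 133.0618217 − 131.87800 = 1.1838217 amu.
E_B = 1.1838217 × 931.49 = 1102.72 MeV
In joules: 1102.72 MeV × 1.602e-13 J/MeV = 1.7666e-10 J

1.77e-10 J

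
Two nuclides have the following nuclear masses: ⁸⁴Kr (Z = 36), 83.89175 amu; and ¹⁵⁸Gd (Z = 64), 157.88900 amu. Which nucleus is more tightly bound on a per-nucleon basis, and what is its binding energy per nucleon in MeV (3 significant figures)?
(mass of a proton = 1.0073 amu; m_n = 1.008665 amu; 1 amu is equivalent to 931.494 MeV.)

⁸⁴Kr; 8.73 MeV/nucleon

⁸⁴Kr: Σm = 36(1.0073) + 48(1.008665) = 84.678720 amu; Δm = 0.786970 amu; E_B = 733.06 MeV; E_B/A = 8.727 MeV
¹⁵⁸Gd: Σm = 64(1.0073) + 94(1.008665) = 159.281710 amu; Δm = 1.392710 amu; E_B = 1297.3 MeV; E_B/A = 8.211 MeV
⁸⁴Kr has the higher binding energy per nucleon, so it is the more tightly bound nucleus.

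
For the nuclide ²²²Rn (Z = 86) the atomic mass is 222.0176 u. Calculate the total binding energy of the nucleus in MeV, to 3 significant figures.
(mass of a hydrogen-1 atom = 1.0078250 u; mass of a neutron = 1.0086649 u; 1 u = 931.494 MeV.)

Mass of separated nucleons = 86(1.0078250) + 136(1.0086649) = 86.6729500 + 137.1784264 = 223.8513764 u
Δm = 223.8513764 − 222.0176 = 1.8337764 u
E_B = 1.8337764 × 931.494 = 1708.15 MeV

1710 MeV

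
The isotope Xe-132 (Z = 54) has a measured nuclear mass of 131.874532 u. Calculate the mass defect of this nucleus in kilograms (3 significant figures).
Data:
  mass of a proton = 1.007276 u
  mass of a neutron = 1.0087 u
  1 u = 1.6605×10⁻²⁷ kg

Z = 54, so N = A − Z = 132 − 54 = 78.
Mass of separated nucleons = 54(1.007276) + 78(1.0087) = 54.392904 + 78.6786 = 133.071504 u
Δm = 133.071504 − 131.874532 = 1.196972 u
In SI units: 1.196972 u × 1.6605×10⁻²⁷ kg/u = 1.9876e-27 kg

1.99e-27 kg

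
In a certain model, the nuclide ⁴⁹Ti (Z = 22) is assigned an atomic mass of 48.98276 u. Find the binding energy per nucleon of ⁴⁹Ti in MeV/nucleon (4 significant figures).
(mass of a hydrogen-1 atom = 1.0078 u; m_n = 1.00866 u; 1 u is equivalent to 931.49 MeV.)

8.035 MeV/nucleon

Total constituent mass: 22 × 1.0078 + 27 × 1.00866 = 49.40542 u
Mass defect Δm = 49.40542 − 48.98276 = 0.42266 u
Converting to energy: 0.42266 u × 931.49 MeV/u = 393.704 MeV
BE/A = 393.704 MeV / 49 = 8.035 MeV/nucleon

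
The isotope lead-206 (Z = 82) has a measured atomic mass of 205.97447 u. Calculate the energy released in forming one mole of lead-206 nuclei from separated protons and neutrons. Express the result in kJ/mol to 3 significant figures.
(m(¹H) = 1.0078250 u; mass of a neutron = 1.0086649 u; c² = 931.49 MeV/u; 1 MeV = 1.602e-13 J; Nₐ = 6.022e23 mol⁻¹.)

Z = 82, so N = A − Z = 206 − 82 = 124.
Σm = 82·m(¹H) + 124·m_n = 82.6416500 + 125.0744476 = 207.7160976 u
The mass defect is 207.7160976 − 205.97447 = 1.7416276 u.
Binding energy = Δm·c² = 1.7416276 × 931.49 MeV/u = 1622.31 MeV
Per nucleus in joules: 1622.31 MeV × 1.602e-13 J/MeV = 2.5989e-10 J
Per mole: 2.5989e-10 J × 6.022e23 mol⁻¹ = 1.5651e+14 J/mol

1.57e+11 kJ/mol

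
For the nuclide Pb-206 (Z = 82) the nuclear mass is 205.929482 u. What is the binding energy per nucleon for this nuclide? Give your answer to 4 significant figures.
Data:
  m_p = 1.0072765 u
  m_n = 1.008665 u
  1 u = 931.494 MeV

7.875 MeV/nucleon

Σm = 82·m_p + 124·m_n = 82.5966730 + 125.074460 = 207.6711330 u
Mass defect Δm = 207.6711330 − 205.929482 = 1.7416510 u
E_B = 1.7416510 × 931.494 = 1622.34 MeV
BE/A = 1622.34 MeV / 206 = 7.875 MeV/nucleon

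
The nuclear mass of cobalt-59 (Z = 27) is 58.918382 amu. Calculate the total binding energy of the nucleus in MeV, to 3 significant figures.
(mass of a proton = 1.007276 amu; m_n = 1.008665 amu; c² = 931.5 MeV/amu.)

517 MeV

Z = 27, so N = A − Z = 59 − 27 = 32.
Σm = 27·m_p + 32·m_n = 27.196452 + 32.277280 = 59.473732 amu
Δm = 59.473732 − 58.918382 = 0.555350 amu
Binding energy = Δm·c² = 0.555350 × 931.5 MeV/amu = 517.309 MeV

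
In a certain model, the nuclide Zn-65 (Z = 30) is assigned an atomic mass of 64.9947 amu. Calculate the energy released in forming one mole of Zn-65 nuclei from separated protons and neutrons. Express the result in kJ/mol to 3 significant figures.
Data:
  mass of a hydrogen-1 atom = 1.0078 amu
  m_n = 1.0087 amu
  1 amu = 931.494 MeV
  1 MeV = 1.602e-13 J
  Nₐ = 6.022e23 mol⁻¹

The nucleus contains 30 protons and 65 − 30 = 35 neutrons.
Σm = 30·m(¹H) + 35·m_n = 30.2340 + 35.3045 = 65.5385 amu
Δm = 65.5385 − 64.9947 = 0.5438 amu
Binding energy = Δm·c² = 0.5438 × 931.494 MeV/amu = 506.546 MeV
Per nucleus in joules: 506.546 MeV × 1.602e-13 J/MeV = 8.1149e-11 J
Per mole: 8.1149e-11 J × 6.022e23 mol⁻¹ = 4.8868e+13 J/mol

4.89e+10 kJ/mol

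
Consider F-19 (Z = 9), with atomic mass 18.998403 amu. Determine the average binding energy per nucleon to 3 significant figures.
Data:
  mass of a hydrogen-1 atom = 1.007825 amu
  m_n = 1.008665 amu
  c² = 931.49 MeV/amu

7.78 MeV/nucleon

Σm = 9·m(¹H) + 10·m_n = 9.070425 + 10.086650 = 19.157075 amu
The mass defect is 19.157075 − 18.998403 = 0.158672 amu.
E_B = 0.158672 × 931.49 = 147.801 MeV
Per nucleon: 147.801 / 19 = 7.779 MeV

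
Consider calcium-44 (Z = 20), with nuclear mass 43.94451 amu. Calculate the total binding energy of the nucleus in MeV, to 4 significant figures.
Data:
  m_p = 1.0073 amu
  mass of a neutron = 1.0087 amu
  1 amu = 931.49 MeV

382.2 MeV

The nucleus contains 20 protons and 44 − 20 = 24 neutrons.
Total constituent mass: 20 × 1.0073 + 24 × 1.0087 = 44.3548 amu
Mass defect Δm = 44.3548 − 43.94451 = 0.41029 amu
E_B = 0.41029 × 931.49 = 382.181 MeV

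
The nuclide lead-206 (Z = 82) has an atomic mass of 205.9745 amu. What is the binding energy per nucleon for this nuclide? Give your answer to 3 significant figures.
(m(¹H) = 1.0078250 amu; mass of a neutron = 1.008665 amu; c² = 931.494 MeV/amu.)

Total constituent mass: 82 × 1.0078250 + 124 × 1.008665 = 207.7161100 amu
Δm = 207.7161100 − 205.9745 = 1.7416100 amu
Converting to energy: 1.7416100 amu × 931.494 MeV/amu = 1622.30 MeV
BE/A = 1622.30 MeV / 206 = 7.875 MeV/nucleon

7.88 MeV/nucleon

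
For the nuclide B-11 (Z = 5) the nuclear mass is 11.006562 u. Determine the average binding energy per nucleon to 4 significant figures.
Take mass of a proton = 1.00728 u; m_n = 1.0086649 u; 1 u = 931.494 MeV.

6.929 MeV/nucleon

With 5 protons and 6 neutrons (A = 11):
Total constituent mass: 5 × 1.00728 + 6 × 1.0086649 = 11.0883894 u
The mass defect is 11.0883894 − 11.006562 = 0.0818274 u.
Converting to energy: 0.0818274 u × 931.494 MeV/u = 76.2217 MeV
Per nucleon: 76.2217 / 11 = 6.929 MeV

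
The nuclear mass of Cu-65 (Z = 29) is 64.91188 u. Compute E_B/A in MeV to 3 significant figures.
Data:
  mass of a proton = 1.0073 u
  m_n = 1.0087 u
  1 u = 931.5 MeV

Σm = 29·m_p + 36·m_n = 29.2117 + 36.3132 = 65.5249 u
Δm = 65.5249 − 64.91188 = 0.61302 u
Converting to energy: 0.61302 u × 931.5 MeV/u = 571.028 MeV
Per nucleon: 571.028 / 65 = 8.785 MeV

8.79 MeV/nucleon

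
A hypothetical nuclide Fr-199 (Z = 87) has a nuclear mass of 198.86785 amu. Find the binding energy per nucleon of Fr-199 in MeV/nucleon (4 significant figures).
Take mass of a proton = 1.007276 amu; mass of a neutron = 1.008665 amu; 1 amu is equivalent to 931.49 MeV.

8.124 MeV/nucleon

Σm = 87·m_p + 112·m_n = 87.633012 + 112.970480 = 200.603492 amu
Mass defect Δm = 200.603492 − 198.86785 = 1.735642 amu
Converting to energy: 1.735642 amu × 931.49 MeV/amu = 1616.73 MeV
Per nucleon: 1616.73 / 199 = 8.124 MeV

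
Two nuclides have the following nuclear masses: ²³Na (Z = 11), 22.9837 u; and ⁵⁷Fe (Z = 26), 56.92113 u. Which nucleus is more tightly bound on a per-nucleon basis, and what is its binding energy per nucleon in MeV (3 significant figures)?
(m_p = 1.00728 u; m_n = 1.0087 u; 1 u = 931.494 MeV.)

²³Na: Σm = 11(1.00728) + 12(1.0087) = 23.18448 u; Δm = 0.20078 u; E_B = 187.03 MeV; E_B/A = 8.132 MeV
⁵⁷Fe: Σm = 26(1.00728) + 31(1.0087) = 57.45898 u; Δm = 0.53785 u; E_B = 501.004 MeV; E_B/A = 8.790 MeV
⁵⁷Fe has the higher binding energy per nucleon, so it is the more tightly bound nucleus.

⁵⁷Fe; 8.79 MeV/nucleon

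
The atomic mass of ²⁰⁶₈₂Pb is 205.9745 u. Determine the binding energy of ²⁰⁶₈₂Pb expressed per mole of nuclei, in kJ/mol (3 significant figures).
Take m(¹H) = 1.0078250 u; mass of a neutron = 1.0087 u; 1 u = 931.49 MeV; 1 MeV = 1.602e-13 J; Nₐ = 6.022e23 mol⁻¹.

1.57e+11 kJ/mol

Z = 82, so N = A − Z = 206 − 82 = 124.
Mass of separated nucleons = 82(1.0078250) + 124(1.0087) = 82.6416500 + 125.0788 = 207.7204500 u
The mass defect is 207.7204500 − 205.9745 = 1.7459500 u.
E_B = 1.7459500 × 931.49 = 1626.33 MeV
Per nucleus in joules: 1626.33 MeV × 1.602e-13 J/MeV = 2.6054e-10 J
Per mole: 2.6054e-10 J × 6.022e23 mol⁻¹ = 1.5690e+14 J/mol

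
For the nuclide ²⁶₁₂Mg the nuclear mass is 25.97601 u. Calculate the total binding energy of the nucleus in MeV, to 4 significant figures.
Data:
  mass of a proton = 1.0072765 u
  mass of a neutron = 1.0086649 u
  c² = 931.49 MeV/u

216.7 MeV

Z = 12, so N = A − Z = 26 − 12 = 14.
Total constituent mass: 12 × 1.0072765 + 14 × 1.0086649 = 26.2086266 u
Δm = 26.2086266 − 25.97601 = 0.2326166 u
Converting to energy: 0.2326166 u × 931.49 MeV/u = 216.680 MeV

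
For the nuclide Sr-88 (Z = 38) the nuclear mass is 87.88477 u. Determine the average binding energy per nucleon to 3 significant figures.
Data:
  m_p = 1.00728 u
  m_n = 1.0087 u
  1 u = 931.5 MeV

8.75 MeV/nucleon

The nucleus contains 38 protons and 88 − 38 = 50 neutrons.
Σm = 38·m_p + 50·m_n = 38.27664 + 50.4350 = 88.71164 u
Mass defect Δm = 88.71164 − 87.88477 = 0.82687 u
E_B = 0.82687 × 931.5 = 770.229 MeV
BE/A = 770.229 MeV / 88 = 8.753 MeV/nucleon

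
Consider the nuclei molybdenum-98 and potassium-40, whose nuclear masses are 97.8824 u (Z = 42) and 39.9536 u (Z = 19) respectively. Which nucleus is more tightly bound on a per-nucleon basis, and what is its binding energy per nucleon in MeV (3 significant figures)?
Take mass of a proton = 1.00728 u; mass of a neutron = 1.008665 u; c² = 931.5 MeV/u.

molybdenum-98: Σm = 42(1.00728) + 56(1.008665) = 98.791000 u; Δm = 0.908600 u; E_B = 846.36 MeV; E_B/A = 8.636 MeV
potassium-40: Σm = 19(1.00728) + 21(1.008665) = 40.320285 u; Δm = 0.366685 u; E_B = 341.57 MeV; E_B/A = 8.539 MeV
molybdenum-98 has the higher binding energy per nucleon, so it is the more tightly bound nucleus.

molybdenum-98; 8.64 MeV/nucleon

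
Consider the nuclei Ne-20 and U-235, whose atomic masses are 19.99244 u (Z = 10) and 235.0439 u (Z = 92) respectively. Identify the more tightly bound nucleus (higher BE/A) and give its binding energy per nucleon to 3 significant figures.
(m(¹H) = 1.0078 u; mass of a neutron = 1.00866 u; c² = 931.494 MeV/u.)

Ne-20: Σm = 10(1.0078) + 10(1.00866) = 20.16460 u; Δm = 0.17216 u; E_B = 160.366 MeV; E_B/A = 8.018 MeV
U-235: Σm = 92(1.0078) + 143(1.00866) = 236.95598 u; Δm = 1.91208 u; E_B = 1781.1 MeV; E_B/A = 7.579 MeV
Ne-20 has the higher binding energy per nucleon, so it is the more tightly bound nucleus.

Ne-20; 8.02 MeV/nucleon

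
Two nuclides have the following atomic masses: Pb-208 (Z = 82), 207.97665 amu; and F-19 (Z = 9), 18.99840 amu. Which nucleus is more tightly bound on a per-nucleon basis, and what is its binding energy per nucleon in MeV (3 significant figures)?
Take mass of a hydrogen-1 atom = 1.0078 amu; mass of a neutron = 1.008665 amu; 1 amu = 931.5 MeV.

Pb-208: Σm = 82(1.0078) + 126(1.008665) = 209.731390 amu; Δm = 1.754740 amu; E_B = 1634.5 MeV; E_B/A = 7.858 MeV
F-19: Σm = 9(1.0078) + 10(1.008665) = 19.156850 amu; Δm = 0.158450 amu; E_B = 147.60 MeV; E_B/A = 7.768 MeV
Pb-208 has the higher binding energy per nucleon, so it is the more tightly bound nucleus.

Pb-208; 7.86 MeV/nucleon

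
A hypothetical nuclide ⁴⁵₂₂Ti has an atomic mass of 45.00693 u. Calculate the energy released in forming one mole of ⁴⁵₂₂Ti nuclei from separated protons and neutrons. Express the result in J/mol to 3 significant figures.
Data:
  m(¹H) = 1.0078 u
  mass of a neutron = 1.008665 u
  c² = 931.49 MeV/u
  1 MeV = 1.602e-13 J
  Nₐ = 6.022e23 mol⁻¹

Total constituent mass: 22 × 1.0078 + 23 × 1.008665 = 45.370895 u
Mass defect Δm = 45.370895 − 45.00693 = 0.363965 u
Binding energy = Δm·c² = 0.363965 × 931.49 MeV/u = 339.030 MeV
Per nucleus in joules: 339.030 MeV × 1.602e-13 J/MeV = 5.4313e-11 J
Per mole: 5.4313e-11 J × 6.022e23 mol⁻¹ = 3.2707e+13 J/mol

3.27e+13 J/mol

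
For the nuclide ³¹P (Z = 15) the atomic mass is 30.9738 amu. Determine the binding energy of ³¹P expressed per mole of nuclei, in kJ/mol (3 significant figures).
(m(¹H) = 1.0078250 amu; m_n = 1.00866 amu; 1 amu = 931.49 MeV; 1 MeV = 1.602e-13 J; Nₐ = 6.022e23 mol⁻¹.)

Σm = 15·m(¹H) + 16·m_n = 15.1173750 + 16.13856 = 31.2559350 amu
Δm = 31.2559350 − 30.9738 = 0.2821350 amu
Binding energy = Δm·c² = 0.2821350 × 931.49 MeV/amu = 262.806 MeV
Per nucleus in joules: 262.806 MeV × 1.602e-13 J/MeV = 4.2102e-11 J
Per mole: 4.2102e-11 J × 6.022e23 mol⁻¹ = 2.5354e+13 J/mol

2.54e+10 kJ/mol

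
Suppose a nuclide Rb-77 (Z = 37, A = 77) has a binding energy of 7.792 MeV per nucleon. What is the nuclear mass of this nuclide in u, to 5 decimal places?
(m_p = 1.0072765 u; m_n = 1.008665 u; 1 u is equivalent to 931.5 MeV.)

76.97173 u

Total binding energy = 77 × 7.792 = 599.984 MeV
Mass defect = 599.984 MeV / (931.5 MeV/u) = 0.6441052 u
Constituent mass = 37(1.0072765) + 40(1.008665) = 77.6158305 u
Nuclear mass = 77.6158305 − 0.6441052 = 76.9717253 u ≈ 76.97173 u (to 5 decimal places)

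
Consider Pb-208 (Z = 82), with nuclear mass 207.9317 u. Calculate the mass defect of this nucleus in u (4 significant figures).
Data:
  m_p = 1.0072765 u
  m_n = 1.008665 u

Mass of separated nucleons = 82(1.0072765) + 126(1.008665) = 82.5966730 + 127.091790 = 209.6884630 u
Mass defect Δm = 209.6884630 − 207.9317 = 1.7567630 u

1.757 u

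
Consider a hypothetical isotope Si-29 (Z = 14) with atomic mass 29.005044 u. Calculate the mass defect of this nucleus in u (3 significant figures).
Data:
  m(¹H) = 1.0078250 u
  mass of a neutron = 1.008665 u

Total constituent mass: 14 × 1.0078250 + 15 × 1.008665 = 29.2395250 u
Δm = 29.2395250 − 29.005044 = 0.2344810 u

0.234 u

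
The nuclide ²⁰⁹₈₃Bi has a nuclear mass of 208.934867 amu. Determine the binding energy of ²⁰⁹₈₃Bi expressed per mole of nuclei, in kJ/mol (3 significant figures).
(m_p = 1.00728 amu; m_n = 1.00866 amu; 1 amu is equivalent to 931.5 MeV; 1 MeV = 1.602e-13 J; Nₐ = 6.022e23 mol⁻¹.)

Σm = 83·m_p + 126·m_n = 83.60424 + 127.09116 = 210.69540 amu
The mass defect is 210.69540 − 208.934867 = 1.760533 amu.
Binding energy = Δm·c² = 1.760533 × 931.5 MeV/amu = 1639.94 MeV
Per nucleus in joules: 1639.94 MeV × 1.602e-13 J/MeV = 2.6272e-10 J
Per mole: 2.6272e-10 J × 6.022e23 mol⁻¹ = 1.5821e+14 J/mol

1.58e+11 kJ/mol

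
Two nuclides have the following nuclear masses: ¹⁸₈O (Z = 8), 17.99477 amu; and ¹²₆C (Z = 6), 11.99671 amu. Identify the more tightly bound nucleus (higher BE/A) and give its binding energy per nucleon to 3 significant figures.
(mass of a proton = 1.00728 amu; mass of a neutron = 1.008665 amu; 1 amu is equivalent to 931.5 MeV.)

¹⁸₈O: Σm = 8(1.00728) + 10(1.008665) = 18.144890 amu; Δm = 0.150120 amu; E_B = 139.84 MeV; E_B/A = 7.769 MeV
¹²₆C: Σm = 6(1.00728) + 6(1.008665) = 12.095670 amu; Δm = 0.098960 amu; E_B = 92.181 MeV; E_B/A = 7.682 MeV
¹⁸₈O has the higher binding energy per nucleon, so it is the more tightly bound nucleus.

¹⁸₈O; 7.77 MeV/nucleon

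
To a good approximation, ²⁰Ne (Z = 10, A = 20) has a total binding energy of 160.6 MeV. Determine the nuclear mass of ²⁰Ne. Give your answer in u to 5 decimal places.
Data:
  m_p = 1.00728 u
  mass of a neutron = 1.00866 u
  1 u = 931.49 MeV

Mass defect = 160.6 MeV / (931.49 MeV/u) = 0.1724119 u
Constituent mass = 10(1.00728) + 10(1.00866) = 20.15940 u
Nuclear mass = 20.15940 − 0.1724119 = 19.9869881 u ≈ 19.98699 u (to 5 decimal places)

19.98699 u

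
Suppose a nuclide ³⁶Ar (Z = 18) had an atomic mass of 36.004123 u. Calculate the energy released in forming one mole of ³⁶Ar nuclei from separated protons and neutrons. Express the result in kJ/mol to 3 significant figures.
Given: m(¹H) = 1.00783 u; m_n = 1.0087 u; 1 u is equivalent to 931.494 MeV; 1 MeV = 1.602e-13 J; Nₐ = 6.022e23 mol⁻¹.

Z = 18, so N = A − Z = 36 − 18 = 18.
Σm = 18·m(¹H) + 18·m_n = 18.14094 + 18.1566 = 36.29754 u
The mass defect is 36.29754 − 36.004123 = 0.293417 u.
E_B = 0.293417 × 931.494 = 273.316 MeV
Per nucleus in joules: 273.316 MeV × 1.602e-13 J/MeV = 4.3785e-11 J
Per mole: 4.3785e-11 J × 6.022e23 mol⁻¹ = 2.6367e+13 J/mol

2.64e+10 kJ/mol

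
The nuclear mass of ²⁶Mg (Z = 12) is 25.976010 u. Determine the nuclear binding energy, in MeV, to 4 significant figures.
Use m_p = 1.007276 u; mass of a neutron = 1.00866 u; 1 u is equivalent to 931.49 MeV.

The nucleus contains 12 protons and 26 − 12 = 14 neutrons.
Total constituent mass: 12 × 1.007276 + 14 × 1.00866 = 26.208552 u
The mass defect is 26.208552 − 25.976010 = 0.232542 u.
E_B = 0.232542 × 931.49 = 216.611 MeV

216.6 MeV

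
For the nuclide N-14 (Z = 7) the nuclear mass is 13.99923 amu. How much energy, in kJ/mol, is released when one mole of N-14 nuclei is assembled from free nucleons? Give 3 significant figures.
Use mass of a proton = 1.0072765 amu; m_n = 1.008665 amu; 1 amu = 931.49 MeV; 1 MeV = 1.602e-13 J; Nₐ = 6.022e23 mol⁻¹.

1.01e+10 kJ/mol

Z = 7, so N = A − Z = 14 − 7 = 7.
Total constituent mass: 7 × 1.0072765 + 7 × 1.008665 = 14.1115905 amu
Mass defect Δm = 14.1115905 − 13.99923 = 0.1123605 amu
Converting to energy: 0.1123605 amu × 931.49 MeV/amu = 104.663 MeV
Per nucleus in joules: 104.663 MeV × 1.602e-13 J/MeV = 1.6767e-11 J
Per mole: 1.6767e-11 J × 6.022e23 mol⁻¹ = 1.0097e+13 J/mol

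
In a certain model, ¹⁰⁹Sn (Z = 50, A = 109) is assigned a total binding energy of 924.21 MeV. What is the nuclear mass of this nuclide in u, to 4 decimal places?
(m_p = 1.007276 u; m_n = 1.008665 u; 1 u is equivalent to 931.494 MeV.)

108.8829 u

Mass defect = 924.21 MeV / (931.494 MeV/u) = 0.992180 u
Constituent mass = 50(1.007276) + 59(1.008665) = 109.875035 u
Nuclear mass = 109.875035 − 0.992180 = 108.882855 u ≈ 108.8829 u (to 4 decimal places)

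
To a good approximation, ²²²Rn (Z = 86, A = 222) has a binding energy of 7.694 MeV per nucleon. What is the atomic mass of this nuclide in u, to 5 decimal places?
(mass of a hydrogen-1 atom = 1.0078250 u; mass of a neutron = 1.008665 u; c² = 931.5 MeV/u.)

Total binding energy = 222 × 7.694 = 1708.068 MeV
Mass defect = 1708.068 MeV / (931.5 MeV/u) = 1.8336747 u
Constituent mass = 86(1.0078250) + 136(1.008665) = 223.8513900 u
Atomic mass = 223.8513900 − 1.8336747 = 222.0177153 u ≈ 222.01772 u (to 5 decimal places)

222.01772 u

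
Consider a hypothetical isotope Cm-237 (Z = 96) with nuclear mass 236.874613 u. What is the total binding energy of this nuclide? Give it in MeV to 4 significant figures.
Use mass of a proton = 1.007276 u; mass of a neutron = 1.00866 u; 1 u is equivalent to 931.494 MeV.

1905 MeV

Mass of separated nucleons = 96(1.007276) + 141(1.00866) = 96.698496 + 142.22106 = 238.919556 u
Mass defect Δm = 238.919556 − 236.874613 = 2.044943 u
Converting to energy: 2.044943 u × 931.494 MeV/u = 1904.85 MeV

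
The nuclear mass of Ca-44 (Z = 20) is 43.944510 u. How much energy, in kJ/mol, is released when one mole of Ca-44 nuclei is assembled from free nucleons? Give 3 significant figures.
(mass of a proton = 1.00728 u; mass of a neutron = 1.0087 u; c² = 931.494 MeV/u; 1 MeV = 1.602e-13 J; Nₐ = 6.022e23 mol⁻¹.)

With 20 protons and 24 neutrons (A = 44):
Mass of separated nucleons = 20(1.00728) + 24(1.0087) = 20.14560 + 24.2088 = 44.35440 u
The mass defect is 44.35440 − 43.944510 = 0.409890 u.
E_B = 0.409890 × 931.494 = 381.810 MeV
Per nucleus in joules: 381.810 MeV × 1.602e-13 J/MeV = 6.1166e-11 J
Per mole: 6.1166e-11 J × 6.022e23 mol⁻¹ = 3.6834e+13 J/mol

3.68e+10 kJ/mol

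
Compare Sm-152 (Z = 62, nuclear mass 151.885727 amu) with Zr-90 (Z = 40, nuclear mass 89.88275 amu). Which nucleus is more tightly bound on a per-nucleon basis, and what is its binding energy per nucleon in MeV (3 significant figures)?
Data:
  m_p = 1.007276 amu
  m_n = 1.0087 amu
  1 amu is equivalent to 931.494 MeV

Sm-152: Σm = 62(1.007276) + 90(1.0087) = 153.234112 amu; Δm = 1.348385 amu; E_B = 1256.0 MeV; E_B/A = 8.263 MeV
Zr-90: Σm = 40(1.007276) + 50(1.0087) = 90.726040 amu; Δm = 0.843290 amu; E_B = 785.52 MeV; E_B/A = 8.728 MeV
Zr-90 has the higher binding energy per nucleon, so it is the more tightly bound nucleus.

Zr-90; 8.73 MeV/nucleon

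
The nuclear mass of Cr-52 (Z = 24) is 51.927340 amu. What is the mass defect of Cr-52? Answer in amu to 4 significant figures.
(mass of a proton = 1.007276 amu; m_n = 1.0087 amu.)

0.4909 amu

With 24 protons and 28 neutrons (A = 52):
Σm = 24·m_p + 28·m_n = 24.174624 + 28.2436 = 52.418224 amu
Δm = 52.418224 − 51.927340 = 0.490884 amu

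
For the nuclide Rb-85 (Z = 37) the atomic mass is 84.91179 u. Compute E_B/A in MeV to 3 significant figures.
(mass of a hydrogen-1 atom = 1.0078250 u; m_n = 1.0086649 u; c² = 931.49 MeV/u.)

Mass of separated nucleons = 37(1.0078250) + 48(1.0086649) = 37.2895250 + 48.4159152 = 85.7054402 u
The mass defect is 85.7054402 − 84.91179 = 0.7936502 u.
E_B = 0.7936502 × 931.49 = 739.277 MeV
BE/A = 739.277 MeV / 85 = 8.697 MeV/nucleon

8.70 MeV/nucleon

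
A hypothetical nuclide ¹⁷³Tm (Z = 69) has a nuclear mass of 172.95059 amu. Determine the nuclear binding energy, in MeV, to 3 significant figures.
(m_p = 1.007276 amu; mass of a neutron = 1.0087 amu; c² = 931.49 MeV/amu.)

1360 MeV

The nucleus contains 69 protons and 173 − 69 = 104 neutrons.
Mass of separated nucleons = 69(1.007276) + 104(1.0087) = 69.502044 + 104.9048 = 174.406844 amu
The mass defect is 174.406844 − 172.95059 = 1.456254 amu.
Converting to energy: 1.456254 amu × 931.49 MeV/amu = 1356.49 MeV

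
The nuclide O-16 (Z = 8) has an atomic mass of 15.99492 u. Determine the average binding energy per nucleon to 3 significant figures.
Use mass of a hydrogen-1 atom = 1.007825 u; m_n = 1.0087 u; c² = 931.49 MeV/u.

Mass of separated nucleons = 8(1.007825) + 8(1.0087) = 8.062600 + 8.0696 = 16.132200 u
The mass defect is 16.132200 − 15.99492 = 0.137280 u.
Binding energy = Δm·c² = 0.137280 × 931.49 MeV/u = 127.875 MeV
Dividing by A = 16 gives 7.992 MeV per nucleon.

7.99 MeV/nucleon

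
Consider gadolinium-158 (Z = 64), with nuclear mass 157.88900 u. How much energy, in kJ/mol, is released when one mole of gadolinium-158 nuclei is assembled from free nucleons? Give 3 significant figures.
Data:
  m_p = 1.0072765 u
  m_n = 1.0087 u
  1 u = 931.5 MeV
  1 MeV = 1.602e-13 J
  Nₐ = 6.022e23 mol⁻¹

1.25e+11 kJ/mol

Mass of separated nucleons = 64(1.0072765) + 94(1.0087) = 64.4656960 + 94.8178 = 159.2834960 u
The mass defect is 159.2834960 − 157.88900 = 1.3944960 u.
Binding energy = Δm·c² = 1.3944960 × 931.5 MeV/u = 1298.97 MeV
Per nucleus in joules: 1298.97 MeV × 1.602e-13 J/MeV = 2.0809e-10 J
Per mole: 2.0809e-10 J × 6.022e23 mol⁻¹ = 1.2531e+14 J/mol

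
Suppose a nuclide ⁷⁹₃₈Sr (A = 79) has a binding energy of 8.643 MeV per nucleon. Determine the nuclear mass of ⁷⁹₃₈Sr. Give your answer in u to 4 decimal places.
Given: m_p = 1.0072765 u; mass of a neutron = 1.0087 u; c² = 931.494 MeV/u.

Total binding energy = 79 × 8.643 = 682.797 MeV
Mass defect = 682.797 MeV / (931.494 MeV/u) = 0.733013 u
Constituent mass = 38(1.0072765) + 41(1.0087) = 79.6332070 u
Nuclear mass = 79.6332070 − 0.733013 = 78.9001940 u ≈ 78.9002 u (to 4 decimal places)

78.9002 u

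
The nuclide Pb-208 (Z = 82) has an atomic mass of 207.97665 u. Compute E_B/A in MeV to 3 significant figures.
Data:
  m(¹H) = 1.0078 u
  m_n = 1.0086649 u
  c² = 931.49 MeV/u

7.86 MeV/nucleon

The nucleus contains 82 protons and 208 − 82 = 126 neutrons.
Mass of separated nucleons = 82(1.0078) + 126(1.0086649) = 82.6396 + 127.0917774 = 209.7313774 u
The mass defect is 209.7313774 − 207.97665 = 1.7547274 u.
E_B = 1.7547274 × 931.49 = 1634.51 MeV
Dividing by A = 208 gives 7.858 MeV per nucleon.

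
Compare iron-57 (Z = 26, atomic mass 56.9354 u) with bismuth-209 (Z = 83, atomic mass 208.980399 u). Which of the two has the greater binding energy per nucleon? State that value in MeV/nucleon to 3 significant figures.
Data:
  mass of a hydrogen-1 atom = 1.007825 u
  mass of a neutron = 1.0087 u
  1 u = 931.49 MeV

iron-57; 8.79 MeV/nucleon

iron-57: Σm = 26(1.007825) + 31(1.0087) = 57.473150 u; Δm = 0.537750 u; E_B = 500.91 MeV; E_B/A = 8.788 MeV
bismuth-209: Σm = 83(1.007825) + 126(1.0087) = 210.745675 u; Δm = 1.765276 u; E_B = 1644.34 MeV; E_B/A = 7.868 MeV
iron-57 has the higher binding energy per nucleon, so it is the more tightly bound nucleus.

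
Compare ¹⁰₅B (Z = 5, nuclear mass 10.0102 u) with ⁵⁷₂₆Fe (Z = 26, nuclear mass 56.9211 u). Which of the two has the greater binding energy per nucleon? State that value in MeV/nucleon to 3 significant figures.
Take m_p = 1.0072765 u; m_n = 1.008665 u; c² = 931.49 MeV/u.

¹⁰₅B: Σm = 5(1.0072765) + 5(1.008665) = 10.0797075 u; Δm = 0.0695075 u; E_B = 64.746 MeV; E_B/A = 6.4746 MeV
⁵⁷₂₆Fe: Σm = 26(1.0072765) + 31(1.008665) = 57.4578040 u; Δm = 0.5367040 u; E_B = 499.93 MeV; E_B/A = 8.771 MeV
⁵⁷₂₆Fe has the higher binding energy per nucleon, so it is the more tightly bound nucleus.

⁵⁷₂₆Fe; 8.77 MeV/nucleon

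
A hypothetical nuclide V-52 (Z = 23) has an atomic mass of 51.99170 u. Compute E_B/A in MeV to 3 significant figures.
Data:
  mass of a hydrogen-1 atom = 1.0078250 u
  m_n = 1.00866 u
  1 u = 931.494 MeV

With 23 protons and 29 neutrons (A = 52):
Total constituent mass: 23 × 1.0078250 + 29 × 1.00866 = 52.4311150 u
The mass defect is 52.4311150 − 51.99170 = 0.4394150 u.
E_B = 0.4394150 × 931.494 = 409.312 MeV
Per nucleon: 409.312 / 52 = 7.871 MeV

7.87 MeV/nucleon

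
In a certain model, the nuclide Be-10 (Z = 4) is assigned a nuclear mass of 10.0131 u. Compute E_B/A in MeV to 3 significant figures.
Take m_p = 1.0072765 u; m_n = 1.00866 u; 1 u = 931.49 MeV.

6.33 MeV/nucleon

The nucleus contains 4 protons and 10 − 4 = 6 neutrons.
Total constituent mass: 4 × 1.0072765 + 6 × 1.00866 = 10.0810660 u
Δm = 10.0810660 − 10.0131 = 0.0679660 u
Binding energy = Δm·c² = 0.0679660 × 931.49 MeV/u = 63.3096 MeV
BE/A = 63.3096 MeV / 10 = 6.331 MeV/nucleon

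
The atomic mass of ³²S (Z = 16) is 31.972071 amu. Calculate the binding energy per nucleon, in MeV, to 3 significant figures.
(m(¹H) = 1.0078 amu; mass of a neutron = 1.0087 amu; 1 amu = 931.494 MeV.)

8.50 MeV/nucleon

Σm = 16·m(¹H) + 16·m_n = 16.1248 + 16.1392 = 32.2640 amu
The mass defect is 32.2640 − 31.972071 = 0.291929 amu.
E_B = 0.291929 × 931.494 = 271.930 MeV
Per nucleon: 271.930 / 32 = 8.498 MeV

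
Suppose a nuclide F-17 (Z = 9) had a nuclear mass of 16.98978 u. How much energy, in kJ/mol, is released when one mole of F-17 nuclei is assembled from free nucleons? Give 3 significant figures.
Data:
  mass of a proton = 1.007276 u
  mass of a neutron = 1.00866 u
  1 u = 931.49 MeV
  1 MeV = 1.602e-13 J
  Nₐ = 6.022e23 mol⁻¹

Total constituent mass: 9 × 1.007276 + 8 × 1.00866 = 17.134764 u
Mass defect Δm = 17.134764 − 16.98978 = 0.144984 u
Converting to energy: 0.144984 u × 931.49 MeV/u = 135.051 MeV
Per nucleus in joules: 135.051 MeV × 1.602e-13 J/MeV = 2.1635e-11 J
Per mole: 2.1635e-11 J × 6.022e23 mol⁻¹ = 1.3029e+13 J/mol

1.30e+10 kJ/mol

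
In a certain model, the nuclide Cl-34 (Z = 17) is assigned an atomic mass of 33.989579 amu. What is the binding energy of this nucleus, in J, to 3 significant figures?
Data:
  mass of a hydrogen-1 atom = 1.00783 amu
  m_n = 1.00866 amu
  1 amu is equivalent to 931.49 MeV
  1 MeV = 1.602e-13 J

The nucleus contains 17 protons and 34 − 17 = 17 neutrons.
Mass of separated nucleons = 17(1.00783) + 17(1.00866) = 17.13311 + 17.14722 = 34.28033 amu
The mass defect is 34.28033 − 33.989579 = 0.290751 amu.
Converting to energy: 0.290751 amu × 931.49 MeV/amu = 270.832 MeV
In joules: 270.832 MeV × 1.602e-13 J/MeV = 4.3387e-11 J

4.34e-11 J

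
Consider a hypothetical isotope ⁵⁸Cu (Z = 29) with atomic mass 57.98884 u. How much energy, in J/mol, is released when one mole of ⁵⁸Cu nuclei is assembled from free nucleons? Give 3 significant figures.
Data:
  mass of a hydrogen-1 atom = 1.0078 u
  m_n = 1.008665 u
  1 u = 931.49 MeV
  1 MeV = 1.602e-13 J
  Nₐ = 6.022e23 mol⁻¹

Z = 29, so N = A − Z = 58 − 29 = 29.
Σm = 29·m(¹H) + 29·m_n = 29.2262 + 29.251285 = 58.477485 u
The mass defect is 58.477485 − 57.98884 = 0.488645 u.
Converting to energy: 0.488645 u × 931.49 MeV/u = 455.168 MeV
Per nucleus in joules: 455.168 MeV × 1.602e-13 J/MeV = 7.2918e-11 J
Per mole: 7.2918e-11 J × 6.022e23 mol⁻¹ = 4.3911e+13 J/mol

4.39e+13 J/mol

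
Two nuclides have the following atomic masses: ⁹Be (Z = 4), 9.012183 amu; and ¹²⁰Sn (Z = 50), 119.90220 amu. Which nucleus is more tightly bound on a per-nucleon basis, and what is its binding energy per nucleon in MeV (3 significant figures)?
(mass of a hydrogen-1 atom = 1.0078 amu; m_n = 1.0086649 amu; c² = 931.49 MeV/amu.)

¹²⁰Sn; 8.49 MeV/nucleon

⁹Be: Σm = 4(1.0078) + 5(1.0086649) = 9.0745245 amu; Δm = 0.0623415 amu; E_B = 58.070 MeV; E_B/A = 6.452 MeV
¹²⁰Sn: Σm = 50(1.0078) + 70(1.0086649) = 120.9965430 amu; Δm = 1.0943430 amu; E_B = 1019.3696 MeV; E_B/A = 8.4947 MeV
¹²⁰Sn has the higher binding energy per nucleon, so it is the more tightly bound nucleus.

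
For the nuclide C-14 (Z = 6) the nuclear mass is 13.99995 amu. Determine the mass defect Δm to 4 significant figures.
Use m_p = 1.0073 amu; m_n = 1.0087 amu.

Z = 6, so N = A − Z = 14 − 6 = 8.
Σm = 6·m_p + 8·m_n = 6.0438 + 8.0696 = 14.1134 amu
Mass defect Δm = 14.1134 − 13.99995 = 0.11345 amu

0.1135 amu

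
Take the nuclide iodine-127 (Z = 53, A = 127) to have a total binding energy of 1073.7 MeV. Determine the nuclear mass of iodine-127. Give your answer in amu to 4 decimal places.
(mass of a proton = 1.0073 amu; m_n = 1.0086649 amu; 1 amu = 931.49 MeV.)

126.8754 amu

Mass defect = 1073.7 MeV / (931.49 MeV/amu) = 1.152669 amu
Constituent mass = 53(1.0073) + 74(1.0086649) = 128.0281026 amu
Nuclear mass = 128.0281026 − 1.152669 = 126.8754336 amu ≈ 126.8754 amu (to 4 decimal places)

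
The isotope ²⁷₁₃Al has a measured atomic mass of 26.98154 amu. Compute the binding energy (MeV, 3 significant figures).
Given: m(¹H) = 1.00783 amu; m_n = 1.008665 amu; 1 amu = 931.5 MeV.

225 MeV

Total constituent mass: 13 × 1.00783 + 14 × 1.008665 = 27.223100 amu
Mass defect Δm = 27.223100 − 26.98154 = 0.241560 amu
E_B = 0.241560 × 931.5 = 225.013 MeV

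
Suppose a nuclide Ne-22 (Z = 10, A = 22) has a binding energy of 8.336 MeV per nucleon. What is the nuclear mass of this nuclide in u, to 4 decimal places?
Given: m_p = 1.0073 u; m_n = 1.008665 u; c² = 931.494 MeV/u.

21.9801 u

Total binding energy = 22 × 8.336 = 183.392 MeV
Mass defect = 183.392 MeV / (931.494 MeV/u) = 0.196879 u
Constituent mass = 10(1.0073) + 12(1.008665) = 22.176980 u
Nuclear mass = 22.176980 − 0.196879 = 21.980101 u ≈ 21.9801 u (to 4 decimal places)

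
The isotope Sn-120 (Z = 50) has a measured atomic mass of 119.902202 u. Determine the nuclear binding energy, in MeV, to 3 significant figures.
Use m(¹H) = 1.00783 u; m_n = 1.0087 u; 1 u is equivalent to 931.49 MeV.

1020 MeV

Σm = 50·m(¹H) + 70·m_n = 50.39150 + 70.6090 = 121.00050 u
The mass defect is 121.00050 − 119.902202 = 1.098298 u.
E_B = 1.098298 × 931.49 = 1023.05 MeV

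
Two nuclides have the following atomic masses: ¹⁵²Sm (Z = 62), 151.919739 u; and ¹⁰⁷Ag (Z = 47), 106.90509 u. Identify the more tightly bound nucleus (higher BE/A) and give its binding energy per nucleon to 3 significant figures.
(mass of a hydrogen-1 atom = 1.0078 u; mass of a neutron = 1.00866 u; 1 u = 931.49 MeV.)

¹⁰⁷Ag; 8.54 MeV/nucleon

¹⁵²Sm: Σm = 62(1.0078) + 90(1.00866) = 153.26300 u; Δm = 1.343261 u; E_B = 1251.2 MeV; E_B/A = 8.232 MeV
¹⁰⁷Ag: Σm = 47(1.0078) + 60(1.00866) = 107.88620 u; Δm = 0.98111 u; E_B = 913.89 MeV; E_B/A = 8.541 MeV
¹⁰⁷Ag has the higher binding energy per nucleon, so it is the more tightly bound nucleus.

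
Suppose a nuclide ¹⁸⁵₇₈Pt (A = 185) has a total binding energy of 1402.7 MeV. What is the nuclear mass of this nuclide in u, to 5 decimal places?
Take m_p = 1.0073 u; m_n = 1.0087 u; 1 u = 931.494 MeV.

184.99444 u

Mass defect = 1402.7 MeV / (931.494 MeV/u) = 1.5058605 u
Constituent mass = 78(1.0073) + 107(1.0087) = 186.5003 u
Nuclear mass = 186.5003 − 1.5058605 = 184.9944395 u ≈ 184.99444 u (to 5 decimal places)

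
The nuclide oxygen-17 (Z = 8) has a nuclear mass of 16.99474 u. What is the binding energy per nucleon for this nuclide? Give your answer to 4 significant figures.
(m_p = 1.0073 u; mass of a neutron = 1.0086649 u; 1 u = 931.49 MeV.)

Z = 8, so N = A − Z = 17 − 8 = 9.
Σm = 8·m_p + 9·m_n = 8.0584 + 9.0779841 = 17.1363841 u
The mass defect is 17.1363841 − 16.99474 = 0.1416441 u.
Binding energy = Δm·c² = 0.1416441 × 931.49 MeV/u = 131.940 MeV
Dividing by A = 17 gives 7.761 MeV per nucleon.

7.761 MeV/nucleon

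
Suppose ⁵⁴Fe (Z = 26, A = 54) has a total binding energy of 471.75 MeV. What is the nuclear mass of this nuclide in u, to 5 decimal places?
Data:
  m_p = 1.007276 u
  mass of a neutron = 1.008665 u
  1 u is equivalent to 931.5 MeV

Mass defect = 471.75 MeV / (931.5 MeV/u) = 0.5064412 u
Constituent mass = 26(1.007276) + 28(1.008665) = 54.431796 u
Nuclear mass = 54.431796 − 0.5064412 = 53.9253548 u ≈ 53.92535 u (to 5 decimal places)

53.92535 u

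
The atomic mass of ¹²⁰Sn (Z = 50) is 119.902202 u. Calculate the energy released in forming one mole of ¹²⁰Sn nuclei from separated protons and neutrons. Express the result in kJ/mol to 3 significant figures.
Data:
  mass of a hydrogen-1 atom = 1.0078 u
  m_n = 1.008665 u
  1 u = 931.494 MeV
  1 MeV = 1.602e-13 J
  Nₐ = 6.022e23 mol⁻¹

9.83e+10 kJ/mol

Σm = 50·m(¹H) + 70·m_n = 50.3900 + 70.606550 = 120.996550 u
Δm = 120.996550 − 119.902202 = 1.094348 u
Binding energy = Δm·c² = 1.094348 × 931.494 MeV/u = 1019.38 MeV
Per nucleus in joules: 1019.38 MeV × 1.602e-13 J/MeV = 1.6330e-10 J
Per mole: 1.6330e-10 J × 6.022e23 mol⁻¹ = 9.8339e+13 J/mol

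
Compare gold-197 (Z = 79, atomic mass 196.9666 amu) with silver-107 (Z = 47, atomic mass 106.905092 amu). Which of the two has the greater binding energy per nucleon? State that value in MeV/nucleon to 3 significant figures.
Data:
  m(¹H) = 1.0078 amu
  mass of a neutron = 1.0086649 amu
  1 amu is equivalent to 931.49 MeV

silver-107; 8.54 MeV/nucleon

gold-197: Σm = 79(1.0078) + 118(1.0086649) = 198.6386582 amu; Δm = 1.6720582 amu; E_B = 1557.5 MeV; E_B/A = 7.906 MeV
silver-107: Σm = 47(1.0078) + 60(1.0086649) = 107.8864940 amu; Δm = 0.9814020 amu; E_B = 914.17 MeV; E_B/A = 8.544 MeV
silver-107 has the higher binding energy per nucleon, so it is the more tightly bound nucleus.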